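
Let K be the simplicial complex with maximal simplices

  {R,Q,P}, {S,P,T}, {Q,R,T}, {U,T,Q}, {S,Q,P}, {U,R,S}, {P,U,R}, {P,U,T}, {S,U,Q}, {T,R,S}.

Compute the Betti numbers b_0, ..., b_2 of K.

b_0 = 1, b_1 = 0, b_2 = 0.

We work with the vertex ordering P < Q < R < S < T < U. The simplices of K, each written with vertices in increasing order, are:

  0-simplices (6): P, Q, R, S, T, U
  1-simplices (15): PQ, PR, PS, PT, PU, QR, QS, QT, QU, RS, RT, RU, ST, SU, TU
  2-simplices (10): PQR, PQS, PRU, PST, PTU, QRT, QSU, QTU, RST, RSU

Hence C_0 ≅ Z^6, C_1 ≅ Z^15, C_2 ≅ Z^10.

∂_1: C_1 → C_0 maps an edge to its endpoints' difference, ∂[p,q] = q − p. For instance
  ∂QS = S − Q.
As a 6×15 matrix over Z this has rank 5, with invariant factors (1,1,1,1,1).

∂_2: C_2 → C_1 maps a triangle to the signed sum of its edges. For instance
  ∂PRU = RU − PU + PR,
  ∂PTU = TU − PU + PT.
This gives a 15×10 integer matrix of rank 10; reducing to Smith normal form yields diagonal entries (1,1,1,1,1,1,1,1,1,2).

From H_k ≅ ker(∂_k) / im(∂_{k+1}) we obtain:

  H_0: rank C_0 − rank ∂_1 = 6 − 5 = 1, and the invariant factors of ∂_1 are all 1, so H_0 ≅ Z.
  H_1: rank ker ∂_1 − rank ∂_2 = (15 − 5) − 10 = 0, and ∂_2 has invariant factor 2 > 1, so H_1 ≅ Z/2Z.
  H_2: rank ker ∂_2 − rank ∂_3 = (10 − 10) − 0 = 0, and there is no ∂_3, so H_2 ≅ 0.

Hence the Betti numbers are b_0 = 1, b_1 = 0, b_2 = 0.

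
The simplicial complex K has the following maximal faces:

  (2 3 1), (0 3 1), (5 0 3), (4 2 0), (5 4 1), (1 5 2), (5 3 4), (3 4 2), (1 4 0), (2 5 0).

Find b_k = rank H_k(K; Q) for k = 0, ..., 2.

K has 6 vertices, 15 edges, 10 triangles.
rank ∂_0 = 0, rank ∂_1 = 5 ⇒ b_0 = 6 − 0 − 5 = 1; all invariant factors of ∂_1 are 1 so no torsion. So H_0 ≅ Z.
rank ∂_1 = 5, rank ∂_2 = 10 ⇒ b_1 = 15 − 5 − 10 = 0; ∂_2 has invariant factor(s) [2] giving torsion. So H_1 ≅ Z_2.
rank ∂_2 = 10, rank ∂_3 = 0 ⇒ b_2 = 10 − 10 − 0 = 0. So H_2 ≅ 0.

b_0 = 1, b_1 = 0, b_2 = 0.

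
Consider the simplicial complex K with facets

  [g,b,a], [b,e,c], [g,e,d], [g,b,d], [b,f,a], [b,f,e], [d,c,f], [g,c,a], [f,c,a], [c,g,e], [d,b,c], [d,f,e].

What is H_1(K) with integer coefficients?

H_1 = Z/2.

Order the vertices as a < b < c < d < e < f < g. Listing each simplex with vertices in this order, K has dimension 2 with simplices:

  0-simplices (7): a, b, c, d, e, f, g
  1-simplices (18): ab, ac, af, ag, bc, bd, be, bf, bg, cd, ce, cf, cg, de, df, dg, ef, eg
  2-simplices (12): abf, abg, acf, acg, bcd, bce, bdg, bef, cdf, ceg, def, deg

giving chain groups C_0 ≅ Z^7, C_1 ≅ Z^18, C_2 ≅ Z^12.

The boundary map ∂_1: C_1 → C_0 sends each edge [p,q] (with p < q) to q − p. For instance
  ∂df = f − d.
As a 7×18 matrix over Z this has rank 6, with invariant factors (1,1,1,1,1,1).

Boundary ∂_2: C_2 → C_1 sends each 2-simplex [p,q,r] to [q,r] − [p,r] + [p,q]. For instance
  ∂abf = bf − af + ab,
  ∂deg = eg − dg + de.
As a 18×12 matrix over Z this has rank 12, with invariant factors (1,1,1,1,1,1,1,1,1,1,1,2).

Now H_k = ker ∂_k / im ∂_{k+1}, so:

  H_1: rank ker ∂_1 − rank ∂_2 = (18 − 6) − 12 = 0, and ∂_2 has invariant factor 2 > 1, so H_1 ≅ Z/2.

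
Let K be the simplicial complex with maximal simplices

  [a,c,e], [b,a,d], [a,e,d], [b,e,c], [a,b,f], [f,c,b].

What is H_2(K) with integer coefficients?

Order the vertices as a < b < c < d < e < f. Listing each simplex with vertices in this order, K has dimension 2 with simplices:

  0-simplices (6): a, b, c, d, e, f
  1-simplices (12): ab, ac, ad, ae, af, bc, bd, be, bf, ce, cf, de
  2-simplices (6): abd, abf, ace, ade, bce, bcf

Hence C_0 ≅ Z^6, C_1 ≅ Z^12, C_2 ≅ Z^6.

The boundary map ∂_1: C_1 → C_0 sends each edge [p,q] (with p < q) to q − p.
As a 6×12 matrix over Z this has rank 5, with invariant factors (1,1,1,1,1).

Boundary ∂_2: C_2 → C_1 sends each 2-simplex [p,q,r] to [q,r] − [p,r] + [p,q]. For instance
  ∂ade = de − ae + ad,
  ∂bce = ce − be + bc.
The 12×6 boundary matrix has rank 6 and Smith normal form diag(1,1,1,1,1,1).

Now H_k = ker ∂_k / im ∂_{k+1}, so:

  H_2: rank ker ∂_2 − rank ∂_3 = (6 − 6) − 0 = 0, and there is no ∂_3, so H_2 ≅ 0.

(K is a triangulation of the cylinder S^1 x I.)

H_2 = 0.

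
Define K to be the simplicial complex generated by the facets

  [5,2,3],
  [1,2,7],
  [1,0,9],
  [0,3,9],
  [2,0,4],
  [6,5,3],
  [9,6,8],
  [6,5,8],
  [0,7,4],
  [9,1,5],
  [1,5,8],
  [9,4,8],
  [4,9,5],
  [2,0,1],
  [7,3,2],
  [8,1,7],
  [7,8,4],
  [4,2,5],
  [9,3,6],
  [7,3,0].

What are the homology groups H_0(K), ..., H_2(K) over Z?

H_0 = Z,  H_1 = Z ⊕ Z/2,  H_2 = 0.

Take the total order 0 < 1 < 2 < 3 < 4 < 5 < 6 < 7 < 8 < 9 on the vertex set. Then K (dimension 2) consists of the simplices:

  0-simplices (10): [0], [1], [2], [3], [4], [5], [6], [7], [8], [9]
  1-simplices (30): (30 of them)
  2-simplices (20): (20 of them)

so the chain groups are C_0 ≅ Z^10, C_1 ≅ Z^30, C_2 ≅ Z^20.

∂_1: C_1 → C_0 sends each edge [p,q] (with p < q) to q − p. For instance
  ∂[5,8] = [8] − [5].
The 10×30 boundary matrix has rank 9 and Smith normal form diag(1,1,1,1,1,1,1,1,1).

∂_2: C_2 → C_1 acts by ∂[p,q,r] = [q,r] − [p,r] + [p,q]. For instance
  ∂[1,5,9] = [5,9] − [1,9] + [1,5],
  ∂[4,5,9] = [5,9] − [4,9] + [4,5].
The resulting 30×20 matrix has rank 20, and its Smith normal form has invariant factors (1,1,1,1,1,1,1,1,1,1,1,1,1,1,1,1,1,1,1,2).

Computing H_k = (kernel of ∂_k) / (image of ∂_{k+1}):

  H_0: rank C_0 − rank ∂_1 = 10 − 9 = 1, and the invariant factors of ∂_1 are all 1, so H_0 = Z.
  H_1: rank ker ∂_1 − rank ∂_2 = (30 − 9) − 20 = 1, and ∂_2 has invariant factor 2 > 1, so H_1 = Z ⊕ Z/2.
  H_2: rank ker ∂_2 − rank ∂_3 = (20 − 20) − 0 = 0, and there is no ∂_3, so H_2 = 0.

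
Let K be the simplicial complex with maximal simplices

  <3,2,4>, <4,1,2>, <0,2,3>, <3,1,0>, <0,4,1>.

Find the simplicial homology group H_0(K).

H_0 ≅ Z.

We work with the vertex ordering 0 < 1 < 2 < 3 < 4. The simplices of K, each written with vertices in increasing order, are:

  0-simplices (5): [0], [1], [2], [3], [4]
  1-simplices (10): [0,1], [0,2], [0,3], [0,4], [1,2], [1,3], [1,4], [2,3], [2,4], [3,4]
  2-simplices (5): [0,1,3], [0,1,4], [0,2,3], [1,2,4], [2,3,4]

giving chain groups C_0 ≅ Z^5, C_1 ≅ Z^10, C_2 ≅ Z^5.

∂_1: C_1 → C_0 maps an edge to its endpoints' difference, ∂[p,q] = q − p. For instance
  ∂[0,2] = [2] − [0].
As a 5×10 matrix over Z this has rank 4, with invariant factors (1,1,1,1).

The boundary map ∂_2: C_2 → C_1 sends each 2-simplex [p,q,r] to [q,r] − [p,r] + [p,q]. For instance
  ∂[0,1,4] = [1,4] − [0,4] + [0,1],
  ∂[2,3,4] = [3,4] − [2,4] + [2,3].
This gives a 10×5 integer matrix of rank 5; reducing to Smith normal form yields diagonal entries (1,1,1,1,1).

Now H_k = ker ∂_k / im ∂_{k+1}, so:

  H_0: rank C_0 − rank ∂_1 = 5 − 4 = 1, and the invariant factors of ∂_1 are all 1, so H_0 ≅ Z.

(K is a triangulation of the Möbius band.)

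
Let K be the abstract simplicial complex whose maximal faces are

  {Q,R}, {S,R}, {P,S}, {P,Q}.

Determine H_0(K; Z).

K has 4 vertices, 4 edges.
rank ∂_0 = 0, rank ∂_1 = 3 ⇒ b_0 = 4 − 0 − 3 = 1; all invariant factors of ∂_1 are 1 so no torsion. So H_0 ≅ Z.

H_0 = Z.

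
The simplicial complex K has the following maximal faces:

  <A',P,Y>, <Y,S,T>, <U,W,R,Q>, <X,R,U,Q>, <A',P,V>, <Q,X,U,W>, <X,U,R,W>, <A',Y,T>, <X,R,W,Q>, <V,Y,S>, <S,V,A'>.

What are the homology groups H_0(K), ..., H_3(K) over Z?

H_0 ≅ Z^2,  H_1 ≅ Z,  H_2 = 0,  H_3 ≅ Z.

We work with the vertex ordering P < Q < R < S < T < U < V < W < X < Y < A'. The simplices of K, each written with vertices in increasing order, are:

  0-simplices (11): [P], [Q], [R], [S], [T], [U], [V], [W], [X], [Y], [A']
  1-simplices (22): [P,V], [P,Y], [P,A'], [Q,R], [Q,U], [Q,W], [Q,X], [R,U], [R,W], [R,X], [S,T], [S,V], [S,Y], [S,A'], [T,Y], [T,A'], [U,W], [U,X], [V,Y], [V,A'], [W,X], [Y,A']
  2-simplices (16): [P,V,A'], [P,Y,A'], [Q,R,U], [Q,R,W], [Q,R,X], [Q,U,W], [Q,U,X], [Q,W,X], [R,U,W], [R,U,X], [R,W,X], [S,T,Y], [S,V,Y], [S,V,A'], [T,Y,A'], [U,W,X]
  3-simplices (5): [Q,R,U,W], [Q,R,U,X], [Q,R,W,X], [Q,U,W,X], [R,U,W,X]

Hence C_0 ≅ Z^11, C_1 ≅ Z^22, C_2 ≅ Z^16, C_3 ≅ Z^5.

The boundary map ∂_1: C_1 → C_0 maps an edge to its endpoints' difference, ∂[p,q] = q − p.
As a 11×22 matrix over Z this has rank 9, with invariant factors (1,1,1,1,1,1,1,1,1).

The boundary map ∂_2: C_2 → C_1 maps a triangle to the signed sum of its edges. For instance
  ∂[Q,R,W] = [R,W] − [Q,W] + [Q,R],
  ∂[Q,W,X] = [W,X] − [Q,X] + [Q,W].
This gives a 22×16 integer matrix of rank 12; reducing to Smith normal form yields diagonal entries (1,1,1,1,1,1,1,1,1,1,1,1).

The boundary map ∂_3: C_3 → C_2 sends each 3-simplex σ to the alternating sum Σ_i (−1)^i (σ with its i-th vertex removed). For instance
  ∂[Q,R,U,X] = [R,U,X] − [Q,U,X] + [Q,R,X] − [Q,R,U],
  ∂[Q,R,W,X] = [R,W,X] − [Q,W,X] + [Q,R,X] − [Q,R,W].
As a 16×5 matrix over Z this has rank 4, with invariant factors (1,1,1,1).

Now H_k = ker ∂_k / im ∂_{k+1}, so:

  H_0: rank C_0 − rank ∂_1 = 11 − 9 = 2, and the invariant factors of ∂_1 are all 1, so H_0 = Z^2.
  H_1: rank ker ∂_1 − rank ∂_2 = (22 − 9) − 12 = 1, and the invariant factors of ∂_2 are all 1, so H_1 = Z.
  H_2: rank ker ∂_2 − rank ∂_3 = (16 − 12) − 4 = 0, and the invariant factors of ∂_3 are all 1, so H_2 = 0.
  H_3: rank ker ∂_3 − rank ∂_4 = (5 − 4) − 0 = 1, and there is no ∂_4, so H_3 = Z.

(K is a triangulation of the disjoint union of the 3-sphere S^3 and the cylinder S^1 x I.)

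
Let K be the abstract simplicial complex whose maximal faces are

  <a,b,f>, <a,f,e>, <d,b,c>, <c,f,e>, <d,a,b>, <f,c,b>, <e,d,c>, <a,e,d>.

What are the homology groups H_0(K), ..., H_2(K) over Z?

K has 6 vertices, 12 edges, 8 triangles.
rank ∂_0 = 0, rank ∂_1 = 5 ⇒ b_0 = 6 − 0 − 5 = 1; all invariant factors of ∂_1 are 1 so no torsion. So H_0 = Z.
rank ∂_1 = 5, rank ∂_2 = 7 ⇒ b_1 = 12 − 5 − 7 = 0; all invariant factors of ∂_2 are 1 so no torsion. So H_1 = 0.
rank ∂_2 = 7, rank ∂_3 = 0 ⇒ b_2 = 8 − 7 − 0 = 1. So H_2 = Z.

H_0 = Z,  H_1 = 0,  H_2 = Z.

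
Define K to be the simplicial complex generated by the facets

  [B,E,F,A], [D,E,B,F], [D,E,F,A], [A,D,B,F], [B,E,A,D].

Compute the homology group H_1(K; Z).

H_1 = 0.

Take the total order A < B < D < E < F on the vertex set. Then K (dimension 3) consists of the simplices:

  0-simplices (5): A, B, D, E, F
  1-simplices (10): AB, AD, AE, AF, BD, BE, BF, DE, DF, EF
  2-simplices (10): ABD, ABE, ABF, ADE, ADF, AEF, BDE, BDF, BEF, DEF
  3-simplices (5): ABDE, ABDF, ABEF, ADEF, BDEF

Hence C_0 ≅ Z^5, C_1 ≅ Z^10, C_2 ≅ Z^10, C_3 ≅ Z^5.

∂_1: C_1 → C_0 sends each edge [p,q] (with p < q) to q − p.
This gives a 5×10 integer matrix of rank 4; reducing to Smith normal form yields diagonal entries (1,1,1,1).

The boundary map ∂_2: C_2 → C_1 acts by ∂[p,q,r] = [q,r] − [p,r] + [p,q]. For instance
  ∂ABE = BE − AE + AB,
  ∂BEF = EF − BF + BE.
The 10×10 boundary matrix has rank 6 and Smith normal form diag(1,1,1,1,1,1).

Boundary ∂_3: C_3 → C_2 sends each 3-simplex σ to the alternating sum Σ_i (−1)^i (σ with its i-th vertex removed). For instance
  ∂ABEF = BEF − AEF + ABF − ABE,
  ∂ABDF = BDF − ADF + ABF − ABD.
This gives a 10×5 integer matrix of rank 4; reducing to Smith normal form yields diagonal entries (1,1,1,1).

Now H_k = ker ∂_k / im ∂_{k+1}, so:

  H_1: rank ker ∂_1 − rank ∂_2 = (10 − 4) − 6 = 0, and the invariant factors of ∂_2 are all 1, so H_1 ≅ 0.

(K is a triangulation of the 3-sphere S^3.)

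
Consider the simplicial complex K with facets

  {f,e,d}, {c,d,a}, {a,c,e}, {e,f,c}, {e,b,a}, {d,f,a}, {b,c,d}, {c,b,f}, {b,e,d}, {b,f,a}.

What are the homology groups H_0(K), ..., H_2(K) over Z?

H_0 = Z,  H_1 = Z_2,  H_2 = 0.

Fix the vertex order a < b < c < d < e < f and write every simplex with vertices in increasing order. Then dim K = 2 and the simplices of K are:

  0-simplices (6): a, b, c, d, e, f
  1-simplices (15): ab, ac, ad, ae, af, bc, bd, be, bf, cd, ce, cf, de, df, ef
  2-simplices (10): abe, abf, acd, ace, adf, bcd, bcf, bde, cef, def

giving chain groups C_0 ≅ Z^6, C_1 ≅ Z^15, C_2 ≅ Z^10.

The boundary map ∂_1: C_1 → C_0 is given by ∂[p,q] = [q] − [p].
This gives a 6×15 integer matrix of rank 5; reducing to Smith normal form yields diagonal entries (1,1,1,1,1).

The boundary map ∂_2: C_2 → C_1 sends each 2-simplex [p,q,r] to [q,r] − [p,r] + [p,q]. For instance
  ∂bcf = cf − bf + bc,
  ∂acd = cd − ad + ac.
The resulting 15×10 matrix has rank 10, and its Smith normal form has invariant factors (1,1,1,1,1,1,1,1,1,2).

Reading off H_k = ker ∂_k / im ∂_{k+1}:

  H_0: rank C_0 − rank ∂_1 = 6 − 5 = 1, and the invariant factors of ∂_1 are all 1, so H_0 ≅ Z.
  H_1: rank ker ∂_1 − rank ∂_2 = (15 − 5) − 10 = 0, and ∂_2 has invariant factor 2 > 1, so H_1 ≅ Z_2.
  H_2: rank ker ∂_2 − rank ∂_3 = (10 − 10) − 0 = 0, and there is no ∂_3, so H_2 ≅ 0.

As a check, the Euler characteristic is 6 − 15 + 10 = 1, which agrees with 1 − 0 + 0 = 1.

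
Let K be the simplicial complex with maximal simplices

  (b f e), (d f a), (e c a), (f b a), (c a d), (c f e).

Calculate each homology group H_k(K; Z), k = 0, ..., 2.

H_0 ≅ Z,  H_1 ≅ Z,  H_2 = 0.

Take the total order a < b < c < d < e < f on the vertex set. Then K (dimension 2) consists of the simplices:

  0-simplices (6): a, b, c, d, e, f
  1-simplices (12): ab, ac, ad, ae, af, be, bf, cd, ce, cf, df, ef
  2-simplices (6): abf, acd, ace, adf, bef, cef

Hence C_0 ≅ Z^6, C_1 ≅ Z^12, C_2 ≅ Z^6.

The boundary map ∂_1: C_1 → C_0 sends each edge [p,q] (with p < q) to q − p. For instance
  ∂ac = c − a.
The 6×12 boundary matrix has rank 5 and Smith normal form diag(1,1,1,1,1).

Boundary ∂_2: C_2 → C_1 acts by ∂[p,q,r] = [q,r] − [p,r] + [p,q]. For instance
  ∂abf = bf − af + ab,
  ∂adf = df − af + ad.
The resulting 12×6 matrix has rank 6, and its Smith normal form has invariant factors (1,1,1,1,1,1).

From H_k ≅ ker(∂_k) / im(∂_{k+1}) we obtain:

  H_0: rank C_0 − rank ∂_1 = 6 − 5 = 1, and the invariant factors of ∂_1 are all 1, so H_0 ≅ Z.
  H_1: rank ker ∂_1 − rank ∂_2 = (12 − 5) − 6 = 1, and the invariant factors of ∂_2 are all 1, so H_1 ≅ Z.
  H_2: rank ker ∂_2 − rank ∂_3 = (6 − 6) − 0 = 0, and there is no ∂_3, so H_2 ≅ 0.

As a check, the Euler characteristic is 6 − 12 + 6 = 0, which agrees with 1 − 1 + 0 = 0.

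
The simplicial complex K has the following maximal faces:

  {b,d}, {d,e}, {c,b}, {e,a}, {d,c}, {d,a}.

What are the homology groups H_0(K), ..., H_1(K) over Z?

H_0 = Z,  H_1 = Z^2.

Order the vertices as a < b < c < d < e. Listing each simplex with vertices in this order, K has dimension 1 with simplices:

  0-simplices (5): a, b, c, d, e
  1-simplices (6): ad, ae, bc, bd, cd, de

so the chain groups are C_0 ≅ Z^5, C_1 ≅ Z^6.

The boundary map ∂_1: C_1 → C_0 sends each edge [p,q] (with p < q) to q − p. For instance
  ∂de = e − d.
As a 5×6 matrix over Z this has rank 4, with invariant factors (1,1,1,1).

Now H_k = ker ∂_k / im ∂_{k+1}, so:

  H_0: rank C_0 − rank ∂_1 = 5 − 4 = 1, and the invariant factors of ∂_1 are all 1, so H_0 ≅ Z.
  H_1: rank ker ∂_1 − rank ∂_2 = (6 − 4) − 0 = 2, and there is no ∂_2, so H_1 ≅ Z^2.

As a check, the Euler characteristic is 5 − 6 = -1, which agrees with 1 − 2 = -1.
(K is a triangulation of a wedge of 2 circles.)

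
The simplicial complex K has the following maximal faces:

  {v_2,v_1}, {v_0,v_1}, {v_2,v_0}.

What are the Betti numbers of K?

b_0 = 1, b_1 = 1.

We work with the vertex ordering v_0 < v_1 < v_2. The simplices of K, each written with vertices in increasing order, are:

  0-simplices (3): [v_0], [v_1], [v_2]
  1-simplices (3): [v_0,v_1], [v_0,v_2], [v_1,v_2]

so the chain groups are C_0 ≅ Z^3, C_1 ≅ Z^3.

The boundary map ∂_1: C_1 → C_0 is given by ∂[p,q] = [q] − [p]. For instance
  ∂[v_0,v_2] = [v_2] − [v_0].
The resulting 3×3 matrix has rank 2, and its Smith normal form has invariant factors (1,1).

Computing H_k = (kernel of ∂_k) / (image of ∂_{k+1}):

  H_0: rank C_0 − rank ∂_1 = 3 − 2 = 1, and the invariant factors of ∂_1 are all 1, so H_0 ≅ Z.
  H_1: rank ker ∂_1 − rank ∂_2 = (3 − 2) − 0 = 1, and there is no ∂_2, so H_1 ≅ Z.

(K is a triangulation of the circle S^1.)

Hence the Betti numbers are b_0 = 1, b_1 = 1.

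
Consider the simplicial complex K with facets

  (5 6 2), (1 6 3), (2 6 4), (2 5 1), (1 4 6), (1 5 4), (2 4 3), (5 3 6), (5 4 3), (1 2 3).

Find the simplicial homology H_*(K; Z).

K has 6 vertices, 15 edges, 10 triangles.
rank ∂_0 = 0, rank ∂_1 = 5 ⇒ b_0 = 6 − 0 − 5 = 1; all invariant factors of ∂_1 are 1 so no torsion. So H_0 ≅ Z.
rank ∂_1 = 5, rank ∂_2 = 10 ⇒ b_1 = 15 − 5 − 10 = 0; ∂_2 has invariant factor(s) [2] giving torsion. So H_1 ≅ Z/2.
rank ∂_2 = 10, rank ∂_3 = 0 ⇒ b_2 = 10 − 10 − 0 = 0. So H_2 ≅ 0.

H_0 ≅ Z,  H_1 ≅ Z/2,  H_2 = 0.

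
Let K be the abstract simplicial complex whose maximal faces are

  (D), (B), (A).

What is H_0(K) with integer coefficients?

Fix the vertex order A < B < D and write every simplex with vertices in increasing order. Then dim K = 0 and the simplices of K are:

  0-simplices (3): A, B, D

Hence C_0 ≅ Z^3.

From H_k ≅ ker(∂_k) / im(∂_{k+1}) we obtain:

  H_0: rank C_0 − rank ∂_1 = 3 − 0 = 3, and there is no ∂_1, so H_0 = Z^3.

H_0 = Z^3.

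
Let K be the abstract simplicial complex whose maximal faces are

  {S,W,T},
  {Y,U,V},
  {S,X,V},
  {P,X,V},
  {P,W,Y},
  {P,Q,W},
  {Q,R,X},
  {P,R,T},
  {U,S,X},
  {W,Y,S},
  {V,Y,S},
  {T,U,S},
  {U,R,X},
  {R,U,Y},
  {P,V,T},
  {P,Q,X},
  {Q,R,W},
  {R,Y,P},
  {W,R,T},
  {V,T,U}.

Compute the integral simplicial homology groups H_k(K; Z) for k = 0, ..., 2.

H_0 = Z,  H_1 = Z × Z/2,  H_2 = 0.

Fix the vertex order P < Q < R < S < T < U < V < W < X < Y and write every simplex with vertices in increasing order. Then dim K = 2 and the simplices of K are:

  0-simplices (10): P, Q, R, S, T, U, V, W, X, Y
  1-simplices (30): PQ, PR, PT, PV, PW, PX, PY, QR, QW, QX, RT, RU, RW, RX, RY, ST, SU, SV, SW, SX, SY, TU, TV, TW, UV, UX, UY, VX, VY, WY
  2-simplices (20): PQW, PQX, PRT, PRY, PTV, PVX, PWY, QRW, QRX, RTW, RUX, RUY, STU, STW, SUX, SVX, SVY, SWY, TUV, UVY

Hence C_0 ≅ Z^10, C_1 ≅ Z^30, C_2 ≅ Z^20.

The boundary map ∂_1: C_1 → C_0 is given by ∂[p,q] = [q] − [p]. For instance
  ∂PW = W − P.
The 10×30 boundary matrix has rank 9 and Smith normal form diag(1,1,1,1,1,1,1,1,1).

The boundary map ∂_2: C_2 → C_1 maps a triangle to the signed sum of its edges. For instance
  ∂STW = TW − SW + ST,
  ∂SUX = UX − SX + SU.
The 30×20 boundary matrix has rank 20 and Smith normal form diag(1,1,1,1,1,1,1,1,1,1,1,1,1,1,1,1,1,1,1,2).

From H_k ≅ ker(∂_k) / im(∂_{k+1}) we obtain:

  H_0: rank C_0 − rank ∂_1 = 10 − 9 = 1, and the invariant factors of ∂_1 are all 1, so H_0 = Z.
  H_1: rank ker ∂_1 − rank ∂_2 = (30 − 9) − 20 = 1, and ∂_2 has invariant factor 2 > 1, so H_1 = Z × Z/2.
  H_2: rank ker ∂_2 − rank ∂_3 = (20 − 20) − 0 = 0, and there is no ∂_3, so H_2 = 0.

As a check, the Euler characteristic is 10 − 30 + 20 = 0, which agrees with 1 − 1 + 0 = 0.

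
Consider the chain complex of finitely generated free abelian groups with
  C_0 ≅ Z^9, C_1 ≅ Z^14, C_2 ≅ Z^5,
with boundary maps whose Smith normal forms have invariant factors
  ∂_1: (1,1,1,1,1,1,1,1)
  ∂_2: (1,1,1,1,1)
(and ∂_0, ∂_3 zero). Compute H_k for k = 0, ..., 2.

H_0: b_0 = 9 − 0 − 8 = 1; torsion from ∂_1 factors > 1: none. So H_0 = Z.
H_1: b_1 = 14 − 8 − 5 = 1; torsion from ∂_2 factors > 1: none. So H_1 = Z.
H_2: b_2 = 5 − 5 − 0 = 0; torsion from ∂_3 factors > 1: none. So H_2 = 0.

H_0 = Z,  H_1 = Z,  H_2 = 0.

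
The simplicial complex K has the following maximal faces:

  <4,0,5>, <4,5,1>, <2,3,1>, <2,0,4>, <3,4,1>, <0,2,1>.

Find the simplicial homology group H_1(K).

We work with the vertex ordering 0 < 1 < 2 < 3 < 4 < 5. The simplices of K, each written with vertices in increasing order, are:

  0-simplices (6): [0], [1], [2], [3], [4], [5]
  1-simplices (12): [0,1], [0,2], [0,4], [0,5], [1,2], [1,3], [1,4], [1,5], [2,3], [2,4], [3,4], [4,5]
  2-simplices (6): [0,1,2], [0,2,4], [0,4,5], [1,2,3], [1,3,4], [1,4,5]

so the chain groups are C_0 ≅ Z^6, C_1 ≅ Z^12, C_2 ≅ Z^6.

∂_1: C_1 → C_0 maps an edge to its endpoints' difference, ∂[p,q] = q − p. For instance
  ∂[1,3] = [3] − [1].
As a 6×12 matrix over Z this has rank 5, with invariant factors (1,1,1,1,1).

The boundary map ∂_2: C_2 → C_1 maps a triangle to the signed sum of its edges. For instance
  ∂[1,2,3] = [2,3] − [1,3] + [1,2],
  ∂[1,4,5] = [4,5] − [1,5] + [1,4].
The 12×6 boundary matrix has rank 6 and Smith normal form diag(1,1,1,1,1,1).

Now H_k = ker ∂_k / im ∂_{k+1}, so:

  H_1: rank ker ∂_1 − rank ∂_2 = (12 − 5) − 6 = 1, and the invariant factors of ∂_2 are all 1, so H_1 ≅ Z.

H_1 = Z.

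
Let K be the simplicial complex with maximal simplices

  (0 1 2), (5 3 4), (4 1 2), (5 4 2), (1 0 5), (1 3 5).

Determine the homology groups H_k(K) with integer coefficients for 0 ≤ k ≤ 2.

We work with the vertex ordering 0 < 1 < 2 < 3 < 4 < 5. The simplices of K, each written with vertices in increasing order, are:

  0-simplices (6): [0], [1], [2], [3], [4], [5]
  1-simplices (12): [0,1], [0,2], [0,5], [1,2], [1,3], [1,4], [1,5], [2,4], [2,5], [3,4], [3,5], [4,5]
  2-simplices (6): [0,1,2], [0,1,5], [1,2,4], [1,3,5], [2,4,5], [3,4,5]

giving chain groups C_0 ≅ Z^6, C_1 ≅ Z^12, C_2 ≅ Z^6.

∂_1: C_1 → C_0 is given by ∂[p,q] = [q] − [p]. For instance
  ∂[3,5] = [5] − [3].
The 6×12 boundary matrix has rank 5 and Smith normal form diag(1,1,1,1,1).

Boundary ∂_2: C_2 → C_1 acts by ∂[p,q,r] = [q,r] − [p,r] + [p,q]. For instance
  ∂[1,3,5] = [3,5] − [1,5] + [1,3],
  ∂[0,1,2] = [1,2] − [0,2] + [0,1].
This gives a 12×6 integer matrix of rank 6; reducing to Smith normal form yields diagonal entries (1,1,1,1,1,1).

Computing H_k = (kernel of ∂_k) / (image of ∂_{k+1}):

  H_0: rank C_0 − rank ∂_1 = 6 − 5 = 1, and the invariant factors of ∂_1 are all 1, so H_0 ≅ Z.
  H_1: rank ker ∂_1 − rank ∂_2 = (12 − 5) − 6 = 1, and the invariant factors of ∂_2 are all 1, so H_1 ≅ Z.
  H_2: rank ker ∂_2 − rank ∂_3 = (6 − 6) − 0 = 0, and there is no ∂_3, so H_2 ≅ 0.

H_0 ≅ Z,  H_1 ≅ Z,  H_2 = 0.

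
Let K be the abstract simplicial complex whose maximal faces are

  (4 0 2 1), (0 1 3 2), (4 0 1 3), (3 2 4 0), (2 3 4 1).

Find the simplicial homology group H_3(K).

H_3 ≅ Z.

Order the vertices as 0 < 1 < 2 < 3 < 4. Listing each simplex with vertices in this order, K has dimension 3 with simplices:

  0-simplices (5): [0], [1], [2], [3], [4]
  1-simplices (10): [0,1], [0,2], [0,3], [0,4], [1,2], [1,3], [1,4], [2,3], [2,4], [3,4]
  2-simplices (10): [0,1,2], [0,1,3], [0,1,4], [0,2,3], [0,2,4], [0,3,4], [1,2,3], [1,2,4], [1,3,4], [2,3,4]
  3-simplices (5): [0,1,2,3], [0,1,2,4], [0,1,3,4], [0,2,3,4], [1,2,3,4]

so the chain groups are C_0 ≅ Z^5, C_1 ≅ Z^10, C_2 ≅ Z^10, C_3 ≅ Z^5.

∂_1: C_1 → C_0 maps an edge to its endpoints' difference, ∂[p,q] = q − p. For instance
  ∂[1,4] = [4] − [1].
This gives a 5×10 integer matrix of rank 4; reducing to Smith normal form yields diagonal entries (1,1,1,1).

∂_2: C_2 → C_1 acts by ∂[p,q,r] = [q,r] − [p,r] + [p,q]. For instance
  ∂[0,1,3] = [1,3] − [0,3] + [0,1],
  ∂[1,3,4] = [3,4] − [1,4] + [1,3].
The 10×10 boundary matrix has rank 6 and Smith normal form diag(1,1,1,1,1,1).

∂_3: C_3 → C_2 sends each 3-simplex σ to the alternating sum Σ_i (−1)^i (σ with its i-th vertex removed). For instance
  ∂[0,2,3,4] = [2,3,4] − [0,3,4] + [0,2,4] − [0,2,3],
  ∂[1,2,3,4] = [2,3,4] − [1,3,4] + [1,2,4] − [1,2,3].
The resulting 10×5 matrix has rank 4, and its Smith normal form has invariant factors (1,1,1,1).

From H_k ≅ ker(∂_k) / im(∂_{k+1}) we obtain:

  H_3: rank ker ∂_3 − rank ∂_4 = (5 − 4) − 0 = 1, and there is no ∂_4, so H_3 = Z.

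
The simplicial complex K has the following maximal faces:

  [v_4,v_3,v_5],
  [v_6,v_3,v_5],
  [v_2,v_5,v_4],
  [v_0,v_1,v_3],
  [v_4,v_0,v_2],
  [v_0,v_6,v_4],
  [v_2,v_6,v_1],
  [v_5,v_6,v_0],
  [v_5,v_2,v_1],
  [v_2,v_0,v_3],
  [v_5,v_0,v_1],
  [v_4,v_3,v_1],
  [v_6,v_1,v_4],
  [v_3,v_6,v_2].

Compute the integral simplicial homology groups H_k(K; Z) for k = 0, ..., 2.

H_0 = Z,  H_1 = Z^2,  H_2 = Z.

We work with the vertex ordering v_0 < v_1 < v_2 < v_3 < v_4 < v_5 < v_6. The simplices of K, each written with vertices in increasing order, are:

  0-simplices (7): [v_0], [v_1], [v_2], [v_3], [v_4], [v_5], [v_6]
  1-simplices (21): (21 of them)
  2-simplices (14): (14 of them)

so the chain groups are C_0 ≅ Z^7, C_1 ≅ Z^21, C_2 ≅ Z^14.

The boundary map ∂_1: C_1 → C_0 maps an edge to its endpoints' difference, ∂[p,q] = q − p. For instance
  ∂[v_1,v_5] = [v_5] − [v_1].
The resulting 7×21 matrix has rank 6, and its Smith normal form has invariant factors (1,1,1,1,1,1).

∂_2: C_2 → C_1 sends each 2-simplex [p,q,r] to [q,r] − [p,r] + [p,q]. For instance
  ∂[v_0,v_1,v_5] = [v_1,v_5] − [v_0,v_5] + [v_0,v_1],
  ∂[v_2,v_3,v_6] = [v_3,v_6] − [v_2,v_6] + [v_2,v_3].
The 21×14 boundary matrix has rank 13 and Smith normal form diag(1,1,1,1,1,1,1,1,1,1,1,1,1).

Reading off H_k = ker ∂_k / im ∂_{k+1}:

  H_0: rank C_0 − rank ∂_1 = 7 − 6 = 1, and the invariant factors of ∂_1 are all 1, so H_0 = Z.
  H_1: rank ker ∂_1 − rank ∂_2 = (21 − 6) − 13 = 2, and the invariant factors of ∂_2 are all 1, so H_1 = Z^2.
  H_2: rank ker ∂_2 − rank ∂_3 = (14 − 13) − 0 = 1, and there is no ∂_3, so H_2 = Z.

(K is a triangulation of the torus T^2.)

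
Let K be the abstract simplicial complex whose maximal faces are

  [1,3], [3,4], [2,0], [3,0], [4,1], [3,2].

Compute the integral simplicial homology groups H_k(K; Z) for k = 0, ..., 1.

H_0 = Z,  H_1 = Z^2.

Take the total order 0 < 1 < 2 < 3 < 4 on the vertex set. Then K (dimension 1) consists of the simplices:

  0-simplices (5): [0], [1], [2], [3], [4]
  1-simplices (6): [0,2], [0,3], [1,3], [1,4], [2,3], [3,4]

giving chain groups C_0 ≅ Z^5, C_1 ≅ Z^6.

Boundary ∂_1: C_1 → C_0 maps an edge to its endpoints' difference, ∂[p,q] = q − p.
This gives a 5×6 integer matrix of rank 4; reducing to Smith normal form yields diagonal entries (1,1,1,1).

Now H_k = ker ∂_k / im ∂_{k+1}, so:

  H_0: rank C_0 − rank ∂_1 = 5 − 4 = 1, and the invariant factors of ∂_1 are all 1, so H_0 ≅ Z.
  H_1: rank ker ∂_1 − rank ∂_2 = (6 − 4) − 0 = 2, and there is no ∂_2, so H_1 ≅ Z^2.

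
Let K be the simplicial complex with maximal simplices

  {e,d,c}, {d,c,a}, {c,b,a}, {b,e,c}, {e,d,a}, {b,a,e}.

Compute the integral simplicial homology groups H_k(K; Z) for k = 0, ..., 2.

H_0 ≅ Z,  H_1 = 0,  H_2 ≅ Z.

Fix the vertex order a < b < c < d < e and write every simplex with vertices in increasing order. Then dim K = 2 and the simplices of K are:

  0-simplices (5): a, b, c, d, e
  1-simplices (9): ab, ac, ad, ae, bc, be, cd, ce, de
  2-simplices (6): abc, abe, acd, ade, bce, cde

giving chain groups C_0 ≅ Z^5, C_1 ≅ Z^9, C_2 ≅ Z^6.

Boundary ∂_1: C_1 → C_0 sends each edge [p,q] (with p < q) to q − p. For instance
  ∂ad = d − a.
This gives a 5×9 integer matrix of rank 4; reducing to Smith normal form yields diagonal entries (1,1,1,1).

∂_2: C_2 → C_1 sends each 2-simplex [p,q,r] to [q,r] − [p,r] + [p,q]. For instance
  ∂bce = ce − be + bc,
  ∂acd = cd − ad + ac.
The resulting 9×6 matrix has rank 5, and its Smith normal form has invariant factors (1,1,1,1,1).

Computing H_k = (kernel of ∂_k) / (image of ∂_{k+1}):

  H_0: rank C_0 − rank ∂_1 = 5 − 4 = 1, and the invariant factors of ∂_1 are all 1, so H_0 = Z.
  H_1: rank ker ∂_1 − rank ∂_2 = (9 − 4) − 5 = 0, and the invariant factors of ∂_2 are all 1, so H_1 = 0.
  H_2: rank ker ∂_2 − rank ∂_3 = (6 − 5) − 0 = 1, and there is no ∂_3, so H_2 = Z.

(K is a triangulation of the 2-sphere S^2.)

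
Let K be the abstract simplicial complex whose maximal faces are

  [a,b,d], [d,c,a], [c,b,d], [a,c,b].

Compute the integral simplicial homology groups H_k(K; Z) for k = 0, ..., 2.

We work with the vertex ordering a < b < c < d. The simplices of K, each written with vertices in increasing order, are:

  0-simplices (4): a, b, c, d
  1-simplices (6): ab, ac, ad, bc, bd, cd
  2-simplices (4): abc, abd, acd, bcd

so the chain groups are C_0 ≅ Z^4, C_1 ≅ Z^6, C_2 ≅ Z^4.

∂_1: C_1 → C_0 sends each edge [p,q] (with p < q) to q − p.
The 4×6 boundary matrix has rank 3 and Smith normal form diag(1,1,1).

∂_2: C_2 → C_1 sends each 2-simplex [p,q,r] to [q,r] − [p,r] + [p,q]. For instance
  ∂bcd = cd − bd + bc,
  ∂acd = cd − ad + ac.
The 6×4 boundary matrix has rank 3 and Smith normal form diag(1,1,1).

From H_k ≅ ker(∂_k) / im(∂_{k+1}) we obtain:

  H_0: rank C_0 − rank ∂_1 = 4 − 3 = 1, and the invariant factors of ∂_1 are all 1, so H_0 ≅ Z.
  H_1: rank ker ∂_1 − rank ∂_2 = (6 − 3) − 3 = 0, and the invariant factors of ∂_2 are all 1, so H_1 ≅ 0.
  H_2: rank ker ∂_2 − rank ∂_3 = (4 − 3) − 0 = 1, and there is no ∂_3, so H_2 ≅ Z.

H_0 ≅ Z,  H_1 = 0,  H_2 ≅ Z.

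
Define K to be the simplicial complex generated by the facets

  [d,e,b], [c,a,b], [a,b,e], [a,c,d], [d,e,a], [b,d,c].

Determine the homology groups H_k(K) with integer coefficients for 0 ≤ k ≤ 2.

We work with the vertex ordering a < b < c < d < e. The simplices of K, each written with vertices in increasing order, are:

  0-simplices (5): a, b, c, d, e
  1-simplices (9): ab, ac, ad, ae, bc, bd, be, cd, de
  2-simplices (6): abc, abe, acd, ade, bcd, bde

so the chain groups are C_0 ≅ Z^5, C_1 ≅ Z^9, C_2 ≅ Z^6.

∂_1: C_1 → C_0 maps an edge to its endpoints' difference, ∂[p,q] = q − p.
The resulting 5×9 matrix has rank 4, and its Smith normal form has invariant factors (1,1,1,1).

∂_2: C_2 → C_1 acts by ∂[p,q,r] = [q,r] − [p,r] + [p,q]. For instance
  ∂abe = be − ae + ab,
  ∂acd = cd − ad + ac.
As a 9×6 matrix over Z this has rank 5, with invariant factors (1,1,1,1,1).

Computing H_k = (kernel of ∂_k) / (image of ∂_{k+1}):

  H_0: rank C_0 − rank ∂_1 = 5 − 4 = 1, and the invariant factors of ∂_1 are all 1, so H_0 = Z.
  H_1: rank ker ∂_1 − rank ∂_2 = (9 − 4) − 5 = 0, and the invariant factors of ∂_2 are all 1, so H_1 = 0.
  H_2: rank ker ∂_2 − rank ∂_3 = (6 − 5) − 0 = 1, and there is no ∂_3, so H_2 = Z.

(K is a triangulation of the 2-sphere S^2.)

H_0 ≅ Z,  H_1 = 0,  H_2 ≅ Z.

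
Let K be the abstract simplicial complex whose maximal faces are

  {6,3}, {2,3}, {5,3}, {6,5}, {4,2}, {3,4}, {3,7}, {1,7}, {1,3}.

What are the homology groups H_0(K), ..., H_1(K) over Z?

H_0 ≅ Z,  H_1 ≅ Z^3.

K has 7 vertices, 9 edges.
rank ∂_0 = 0, rank ∂_1 = 6 ⇒ b_0 = 7 − 0 − 6 = 1; all invariant factors of ∂_1 are 1 so no torsion. So H_0 ≅ Z.
rank ∂_1 = 6, rank ∂_2 = 0 ⇒ b_1 = 9 − 6 − 0 = 3. So H_1 ≅ Z^3.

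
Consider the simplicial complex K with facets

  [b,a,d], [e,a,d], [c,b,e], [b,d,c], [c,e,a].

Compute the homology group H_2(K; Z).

H_2 = 0.

Take the total order a < b < c < d < e on the vertex set. Then K (dimension 2) consists of the simplices:

  0-simplices (5): a, b, c, d, e
  1-simplices (10): ab, ac, ad, ae, bc, bd, be, cd, ce, de
  2-simplices (5): abd, ace, ade, bcd, bce

Hence C_0 ≅ Z^5, C_1 ≅ Z^10, C_2 ≅ Z^5.

∂_1: C_1 → C_0 maps an edge to its endpoints' difference, ∂[p,q] = q − p. For instance
  ∂de = e − d.
The 5×10 boundary matrix has rank 4 and Smith normal form diag(1,1,1,1).

The boundary map ∂_2: C_2 → C_1 maps a triangle to the signed sum of its edges. For instance
  ∂ade = de − ae + ad,
  ∂ace = ce − ae + ac.
As a 10×5 matrix over Z this has rank 5, with invariant factors (1,1,1,1,1).

Now H_k = ker ∂_k / im ∂_{k+1}, so:

  H_2: rank ker ∂_2 − rank ∂_3 = (5 − 5) − 0 = 0, and there is no ∂_3, so H_2 = 0.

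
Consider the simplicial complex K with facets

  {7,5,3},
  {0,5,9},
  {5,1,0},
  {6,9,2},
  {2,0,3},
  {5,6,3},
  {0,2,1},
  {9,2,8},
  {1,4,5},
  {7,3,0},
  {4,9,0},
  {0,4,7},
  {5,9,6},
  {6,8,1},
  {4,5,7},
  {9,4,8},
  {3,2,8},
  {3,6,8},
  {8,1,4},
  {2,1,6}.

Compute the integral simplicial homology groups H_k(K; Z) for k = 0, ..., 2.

Take the total order 0 < 1 < 2 < 3 < 4 < 5 < 6 < 7 < 8 < 9 on the vertex set. Then K (dimension 2) consists of the simplices:

  0-simplices (10): [0], [1], [2], [3], [4], [5], [6], [7], [8], [9]
  1-simplices (30): (30 of them)
  2-simplices (20): (20 of them)

Hence C_0 ≅ Z^10, C_1 ≅ Z^30, C_2 ≅ Z^20.

The boundary map ∂_1: C_1 → C_0 is given by ∂[p,q] = [q] − [p]. For instance
  ∂[2,8] = [8] − [2].
As a 10×30 matrix over Z this has rank 9, with invariant factors (1,1,1,1,1,1,1,1,1).

∂_2: C_2 → C_1 acts by ∂[p,q,r] = [q,r] − [p,r] + [p,q]. For instance
  ∂[0,1,5] = [1,5] − [0,5] + [0,1],
  ∂[0,4,7] = [4,7] − [0,7] + [0,4].
This gives a 30×20 integer matrix of rank 20; reducing to Smith normal form yields diagonal entries (1,1,1,1,1,1,1,1,1,1,1,1,1,1,1,1,1,1,1,2).

Reading off H_k = ker ∂_k / im ∂_{k+1}:

  H_0: rank C_0 − rank ∂_1 = 10 − 9 = 1, and the invariant factors of ∂_1 are all 1, so H_0 = Z.
  H_1: rank ker ∂_1 − rank ∂_2 = (30 − 9) − 20 = 1, and ∂_2 has invariant factor 2 > 1, so H_1 = Z ⊕ Z_2.
  H_2: rank ker ∂_2 − rank ∂_3 = (20 − 20) − 0 = 0, and there is no ∂_3, so H_2 = 0.

H_0 ≅ Z,  H_1 ≅ Z ⊕ Z_2,  H_2 = 0.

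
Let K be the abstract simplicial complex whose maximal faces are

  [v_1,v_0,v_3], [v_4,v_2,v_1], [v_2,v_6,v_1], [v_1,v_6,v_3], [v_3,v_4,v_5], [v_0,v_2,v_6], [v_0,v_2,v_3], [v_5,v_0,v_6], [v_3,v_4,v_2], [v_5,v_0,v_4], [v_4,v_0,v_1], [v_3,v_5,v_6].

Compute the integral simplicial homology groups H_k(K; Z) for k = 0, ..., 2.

K has 7 vertices, 18 edges, 12 triangles.
rank ∂_0 = 0, rank ∂_1 = 6 ⇒ b_0 = 7 − 0 − 6 = 1; all invariant factors of ∂_1 are 1 so no torsion. So H_0 ≅ Z.
rank ∂_1 = 6, rank ∂_2 = 12 ⇒ b_1 = 18 − 6 − 12 = 0; ∂_2 has invariant factor(s) [2] giving torsion. So H_1 ≅ Z/2.
rank ∂_2 = 12, rank ∂_3 = 0 ⇒ b_2 = 12 − 12 − 0 = 0. So H_2 ≅ 0.

H_0 ≅ Z,  H_1 ≅ Z/2,  H_2 = 0.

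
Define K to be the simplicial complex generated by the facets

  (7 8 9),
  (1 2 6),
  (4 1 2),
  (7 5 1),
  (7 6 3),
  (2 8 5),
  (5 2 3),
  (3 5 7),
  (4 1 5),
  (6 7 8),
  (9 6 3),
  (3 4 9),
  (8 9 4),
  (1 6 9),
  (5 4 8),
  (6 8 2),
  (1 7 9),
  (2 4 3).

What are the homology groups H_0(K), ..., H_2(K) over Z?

Order the vertices as 1 < 2 < 3 < 4 < 5 < 6 < 7 < 8 < 9. Listing each simplex with vertices in this order, K has dimension 2 with simplices:

  0-simplices (9): [1], [2], [3], [4], [5], [6], [7], [8], [9]
  1-simplices (27): (27 of them)
  2-simplices (18): [1,2,4], [1,2,6], [1,4,5], [1,5,7], [1,6,9], [1,7,9], [2,3,4], [2,3,5], [2,5,8], [2,6,8], [3,4,9], [3,5,7], [3,6,7], [3,6,9], [4,5,8], [4,8,9], [6,7,8], [7,8,9]

giving chain groups C_0 ≅ Z^9, C_1 ≅ Z^27, C_2 ≅ Z^18.

The boundary map ∂_1: C_1 → C_0 is given by ∂[p,q] = [q] − [p]. For instance
  ∂[7,9] = [9] − [7].
This gives a 9×27 integer matrix of rank 8; reducing to Smith normal form yields diagonal entries (1,1,1,1,1,1,1,1).

∂_2: C_2 → C_1 acts by ∂[p,q,r] = [q,r] − [p,r] + [p,q]. For instance
  ∂[3,4,9] = [4,9] − [3,9] + [3,4],
  ∂[2,6,8] = [6,8] − [2,8] + [2,6].
The 27×18 boundary matrix has rank 18 and Smith normal form diag(1,1,1,1,1,1,1,1,1,1,1,1,1,1,1,1,1,2).

From H_k ≅ ker(∂_k) / im(∂_{k+1}) we obtain:

  H_0: rank C_0 − rank ∂_1 = 9 − 8 = 1, and the invariant factors of ∂_1 are all 1, so H_0 = Z.
  H_1: rank ker ∂_1 − rank ∂_2 = (27 − 8) − 18 = 1, and ∂_2 has invariant factor 2 > 1, so H_1 = Z ⊕ Z/2Z.
  H_2: rank ker ∂_2 − rank ∂_3 = (18 − 18) − 0 = 0, and there is no ∂_3, so H_2 = 0.

(K is a triangulation of the Klein bottle.)

H_0 ≅ Z,  H_1 ≅ Z ⊕ Z/2Z,  H_2 = 0.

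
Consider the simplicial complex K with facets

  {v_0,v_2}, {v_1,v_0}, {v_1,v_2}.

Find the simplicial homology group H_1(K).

Order the vertices as v_0 < v_1 < v_2. Listing each simplex with vertices in this order, K has dimension 1 with simplices:

  0-simplices (3): [v_0], [v_1], [v_2]
  1-simplices (3): [v_0,v_1], [v_0,v_2], [v_1,v_2]

so the chain groups are C_0 ≅ Z^3, C_1 ≅ Z^3.

The boundary map ∂_1: C_1 → C_0 maps an edge to its endpoints' difference, ∂[p,q] = q − p.
The resulting 3×3 matrix has rank 2, and its Smith normal form has invariant factors (1,1).

From H_k ≅ ker(∂_k) / im(∂_{k+1}) we obtain:

  H_1: rank ker ∂_1 − rank ∂_2 = (3 − 2) − 0 = 1, and there is no ∂_2, so H_1 = Z.

(K is a triangulation of the circle S^1.)

H_1 ≅ Z.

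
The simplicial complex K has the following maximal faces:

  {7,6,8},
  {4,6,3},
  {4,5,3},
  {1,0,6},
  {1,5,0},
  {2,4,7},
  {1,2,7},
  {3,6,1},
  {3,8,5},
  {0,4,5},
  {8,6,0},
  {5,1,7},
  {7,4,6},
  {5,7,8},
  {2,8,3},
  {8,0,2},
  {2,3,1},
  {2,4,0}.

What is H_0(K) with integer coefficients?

H_0 ≅ Z.

Take the total order 0 < 1 < 2 < 3 < 4 < 5 < 6 < 7 < 8 on the vertex set. Then K (dimension 2) consists of the simplices:

  0-simplices (9): [0], [1], [2], [3], [4], [5], [6], [7], [8]
  1-simplices (27): (27 of them)
  2-simplices (18): [0,1,5], [0,1,6], [0,2,4], [0,2,8], [0,4,5], [0,6,8], [1,2,3], [1,2,7], [1,3,6], [1,5,7], [2,3,8], [2,4,7], [3,4,5], [3,4,6], [3,5,8], [4,6,7], [5,7,8], [6,7,8]

Hence C_0 ≅ Z^9, C_1 ≅ Z^27, C_2 ≅ Z^18.

Boundary ∂_1: C_1 → C_0 maps an edge to its endpoints' difference, ∂[p,q] = q − p.
The 9×27 boundary matrix has rank 8 and Smith normal form diag(1,1,1,1,1,1,1,1).

The boundary map ∂_2: C_2 → C_1 acts by ∂[p,q,r] = [q,r] − [p,r] + [p,q]. For instance
  ∂[3,4,5] = [4,5] − [3,5] + [3,4],
  ∂[5,7,8] = [7,8] − [5,8] + [5,7].
The 27×18 boundary matrix has rank 17 and Smith normal form diag(1,1,1,1,1,1,1,1,1,1,1,1,1,1,1,1,1).

Computing H_k = (kernel of ∂_k) / (image of ∂_{k+1}):

  H_0: rank C_0 − rank ∂_1 = 9 − 8 = 1, and the invariant factors of ∂_1 are all 1, so H_0 ≅ Z.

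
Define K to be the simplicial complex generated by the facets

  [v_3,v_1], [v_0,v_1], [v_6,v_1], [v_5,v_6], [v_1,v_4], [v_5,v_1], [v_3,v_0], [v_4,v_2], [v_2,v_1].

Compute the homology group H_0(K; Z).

H_0 = Z.

K has 7 vertices, 9 edges.
rank ∂_0 = 0, rank ∂_1 = 6 ⇒ b_0 = 7 − 0 − 6 = 1; all invariant factors of ∂_1 are 1 so no torsion. So H_0 ≅ Z.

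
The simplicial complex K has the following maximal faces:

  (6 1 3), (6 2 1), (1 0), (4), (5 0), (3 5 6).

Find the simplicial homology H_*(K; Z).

H_0 ≅ Z^2,  H_1 ≅ Z,  H_2 = 0.

Fix the vertex order 0 < 1 < 2 < 3 < 4 < 5 < 6 and write every simplex with vertices in increasing order. Then dim K = 2 and the simplices of K are:

  0-simplices (7): [0], [1], [2], [3], [4], [5], [6]
  1-simplices (9): [0,1], [0,5], [1,2], [1,3], [1,6], [2,6], [3,5], [3,6], [5,6]
  2-simplices (3): [1,2,6], [1,3,6], [3,5,6]

so the chain groups are C_0 ≅ Z^7, C_1 ≅ Z^9, C_2 ≅ Z^3.

∂_1: C_1 → C_0 sends each edge [p,q] (with p < q) to q − p. For instance
  ∂[3,6] = [6] − [3].
The 7×9 boundary matrix has rank 5 and Smith normal form diag(1,1,1,1,1).

The boundary map ∂_2: C_2 → C_1 maps a triangle to the signed sum of its edges. For instance
  ∂[1,3,6] = [3,6] − [1,6] + [1,3],
  ∂[3,5,6] = [5,6] − [3,6] + [3,5].
As a 9×3 matrix over Z this has rank 3, with invariant factors (1,1,1).

Computing H_k = (kernel of ∂_k) / (image of ∂_{k+1}):

  H_0: rank C_0 − rank ∂_1 = 7 − 5 = 2, and the invariant factors of ∂_1 are all 1, so H_0 = Z^2.
  H_1: rank ker ∂_1 − rank ∂_2 = (9 − 5) − 3 = 1, and the invariant factors of ∂_2 are all 1, so H_1 = Z.
  H_2: rank ker ∂_2 − rank ∂_3 = (3 − 3) − 0 = 0, and there is no ∂_3, so H_2 = 0.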